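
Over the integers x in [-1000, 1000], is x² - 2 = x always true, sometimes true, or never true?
Holds at x = -1: LHS = (-1)² - 2 = -1; -1 = -1 — holds
Fails at x = 0: LHS = 0² - 2 = -2; -2 = 0 — FAILS
It is satisfied by some integers in the range but not all.

Answer: Sometimes true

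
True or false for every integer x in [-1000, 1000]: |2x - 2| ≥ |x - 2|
The claim fails at x = 1:
x = 1: LHS = |2·1 - 2| = |0| = 0, RHS = |1 - 2| = |-1| = 1; 0 ≥ 1 — FAILS

Because a single integer refutes it, the statement is false.

Answer: False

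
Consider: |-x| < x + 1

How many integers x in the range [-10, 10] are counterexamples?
Counterexamples in [-10, 10]: {-10, -9, -8, -7, -6, -5, -4, -3, -2, -1}.

Counting them gives 10 values.

Answer: 10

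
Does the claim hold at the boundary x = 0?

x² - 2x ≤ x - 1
x = 0: LHS = 0² - 2·0 = 0, RHS = 0 - 1 = -1; 0 ≤ -1 — FAILS

The relation fails at x = 0, so x = 0 is a counterexample.

Answer: No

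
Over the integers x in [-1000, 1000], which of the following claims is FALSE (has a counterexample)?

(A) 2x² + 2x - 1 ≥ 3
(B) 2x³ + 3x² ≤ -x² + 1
(A) x = 0: LHS = 2·0² + 2·0 - 1 = -1; -1 ≥ 3 — FAILS
(B) x = 1: LHS = 2·1³ + 3·1² = 5, RHS = -1² + 1 = 0; 5 ≤ 0 — FAILS

Answer: Both A and B are false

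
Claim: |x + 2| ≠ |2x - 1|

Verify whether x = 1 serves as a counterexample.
Substitute x = 1 into the relation:
x = 1: LHS = |1 + 2| = |3| = 3, RHS = |2·1 - 1| = |1| = 1; 3 ≠ 1 — holds

The claim holds here, so x = 1 is not a counterexample. (A counterexample exists elsewhere, e.g. x = 3.)

Answer: No, x = 1 is not a counterexample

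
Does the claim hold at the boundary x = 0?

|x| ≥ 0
x = 0: LHS = |0| = 0; 0 ≥ 0 — holds

The relation is satisfied at x = 0.

Answer: Yes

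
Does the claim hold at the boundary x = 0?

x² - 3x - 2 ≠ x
x = 0: LHS = 0² - 3·0 - 2 = -2; -2 ≠ 0 — holds

The relation is satisfied at x = 0.

Answer: Yes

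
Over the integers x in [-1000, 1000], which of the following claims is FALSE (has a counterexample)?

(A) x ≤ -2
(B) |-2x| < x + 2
(A) x = 0: 0 ≤ -2 — FAILS
(B) x = -1: LHS = |-2·(-1)| = |2| = 2, RHS = (-1) + 2 = 1; 2 < 1 — FAILS

Answer: Both A and B are false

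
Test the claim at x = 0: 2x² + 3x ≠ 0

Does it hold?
x = 0: LHS = 2·0² + 3·0 = 0; 0 ≠ 0 — FAILS

The relation fails at x = 0, so x = 0 is a counterexample.

Answer: No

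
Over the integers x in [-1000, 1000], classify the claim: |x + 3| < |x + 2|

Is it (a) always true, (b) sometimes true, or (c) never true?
Holds at x = -3: LHS = |(-3) + 3| = |0| = 0, RHS = |(-3) + 2| = |-1| = 1; 0 < 1 — holds
Fails at x = 0: LHS = |0 + 3| = |3| = 3, RHS = |0 + 2| = |2| = 2; 3 < 2 — FAILS
It is satisfied by some integers in the range but not all.

Answer: Sometimes true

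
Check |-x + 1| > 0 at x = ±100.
x = 100: LHS = |-100 + 1| = |-99| = 99; 99 > 0 — holds
x = -100: LHS = |-(-100) + 1| = |101| = 101; 101 > 0 — holds

Answer: Yes, holds for both x = 100 and x = -100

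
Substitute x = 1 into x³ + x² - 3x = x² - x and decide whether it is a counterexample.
Substitute x = 1 into the relation:
x = 1: LHS = 1³ + 1² - 3·1 = -1, RHS = 1² - 1 = 0; -1 = 0 — FAILS

Since the claim fails at x = 1, this value is a counterexample.

Answer: Yes, x = 1 is a counterexample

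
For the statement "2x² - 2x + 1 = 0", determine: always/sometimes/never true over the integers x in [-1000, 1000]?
Over all integers in [-1000, 1000], LHS − RHS is always positive; it is smallest at x = 0, where it equals 1:
x = 0: LHS = 2·0² - 2·0 + 1 = 1; 1 = 0 — FAILS
At the ends of the range:
x = -1000: LHS = 2·(-1000)² - 2·(-1000) + 1 = 2002001; 2002001 = 0 — FAILS
x = 1000: LHS = 2·1000² - 2·1000 + 1 = 1998001; 1998001 = 0 — FAILS
Hence LHS − RHS is never 0, i.e. the two sides are never equal, so the claimed relation (=) fails for every integer in [-1000, 1000].

No integer in the range satisfies it.

Answer: Never true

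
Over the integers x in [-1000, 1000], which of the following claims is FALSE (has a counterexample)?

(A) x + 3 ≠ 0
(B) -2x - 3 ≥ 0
(A) x = -3: LHS = (-3) + 3 = 0; 0 ≠ 0 — FAILS
(B) x = 0: LHS = -2·0 - 3 = -3; -3 ≥ 0 — FAILS

Answer: Both A and B are false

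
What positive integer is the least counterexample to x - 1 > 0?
Testing positive integers:
x = 1: LHS = 1 - 1 = 0; 0 > 0 — FAILS  ← smallest positive counterexample

Answer: x = 1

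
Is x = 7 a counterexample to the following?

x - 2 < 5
Substitute x = 7 into the relation:
x = 7: LHS = 7 - 2 = 5; 5 < 5 — FAILS

Since the claim fails at x = 7, this value is a counterexample.

Answer: Yes, x = 7 is a counterexample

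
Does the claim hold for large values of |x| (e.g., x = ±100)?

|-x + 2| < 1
x = 100: LHS = |-100 + 2| = |-98| = 98; 98 < 1 — FAILS
x = -100: LHS = |-(-100) + 2| = |102| = 102; 102 < 1 — FAILS

Answer: No, fails for both x = 100 and x = -100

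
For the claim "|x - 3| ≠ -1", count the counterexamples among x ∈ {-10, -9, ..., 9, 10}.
An absolute value is never negative, so the left side is ≥ 0 for every x, while the right side is -1. Tightest case in [-10, 10] is x = 3:
x = 3: LHS = |3 - 3| = |0| = 0; 0 ≠ -1 — holds
Hence LHS − RHS is never 0, i.e. the two sides are never equal, so the relation holds for every integer in [-10, 10].

No counterexample appears in that range.

Answer: 0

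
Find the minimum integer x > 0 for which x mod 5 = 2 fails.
Testing positive integers:
x = 1: LHS = 1 mod 5 = 1; 1 = 2 — FAILS  ← smallest positive counterexample

Answer: x = 1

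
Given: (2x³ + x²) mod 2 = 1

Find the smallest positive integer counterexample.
Testing positive integers:
x = 1: LHS = (2·1³ + 1²) mod 2 = 3 mod 2 = 1; 1 = 1 — holds
x = 2: LHS = (2·2³ + 2²) mod 2 = 20 mod 2 = 0; 0 = 1 — FAILS  ← smallest positive counterexample

Answer: x = 2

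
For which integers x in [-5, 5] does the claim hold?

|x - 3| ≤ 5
Holds for: {-2, -1, 0, 1, 2, 3, 4, 5}
Fails for: {-5, -4, -3}

Answer: {-2, -1, 0, 1, 2, 3, 4, 5}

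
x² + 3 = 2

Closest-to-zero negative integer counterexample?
Testing negative integers from -1 downward:
x = -1: LHS = (-1)² + 3 = 4; 4 = 2 — FAILS  ← closest negative counterexample to 0

Answer: x = -1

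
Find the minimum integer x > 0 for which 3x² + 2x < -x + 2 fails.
Testing positive integers:
x = 1: LHS = 3·1² + 2·1 = 5, RHS = -1 + 2 = 1; 5 < 1 — FAILS  ← smallest positive counterexample

Answer: x = 1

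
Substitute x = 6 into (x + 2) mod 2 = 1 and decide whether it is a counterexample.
Substitute x = 6 into the relation:
x = 6: LHS = (6 + 2) mod 2 = 8 mod 2 = 0; 0 = 1 — FAILS

Since the claim fails at x = 6, this value is a counterexample.

Answer: Yes, x = 6 is a counterexample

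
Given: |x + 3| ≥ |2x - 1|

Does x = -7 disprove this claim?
Substitute x = -7 into the relation:
x = -7: LHS = |(-7) + 3| = |-4| = 4, RHS = |2·(-7) - 1| = |-15| = 15; 4 ≥ 15 — FAILS

Since the claim fails at x = -7, this value is a counterexample.

Answer: Yes, x = -7 is a counterexample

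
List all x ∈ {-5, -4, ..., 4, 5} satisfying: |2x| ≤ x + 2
Holds for: {0, 1, 2}
Fails for: {-5, -4, -3, -2, -1, 3, 4, 5}

Answer: {0, 1, 2}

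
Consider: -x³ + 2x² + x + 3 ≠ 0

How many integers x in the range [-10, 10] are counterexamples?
Track d = LHS − RHS over the integers in [-10, 10]. Equality would need d = 0, but d changes sign only between consecutive integers, jumping over 0:
x = 2: LHS = -2³ + 2·2² + 2 + 3 = 5; 5 ≠ 0 — holds  (d = 5)
x = 3: LHS = -3³ + 2·3² + 3 + 3 = -3; -3 ≠ 0 — holds  (d = -3)
Away from these crossings d keeps a constant sign, and checking every integer in [-10, 10] confirms d ≠ 0 throughout. Hence the two sides are never equal, so the relation holds for every integer in [-10, 10].

No counterexample appears in that range.

Answer: 0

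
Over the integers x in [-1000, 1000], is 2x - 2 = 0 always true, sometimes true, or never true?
Holds at x = 1: LHS = 2·1 - 2 = 0; 0 = 0 — holds
Fails at x = 0: LHS = 2·0 - 2 = -2; -2 = 0 — FAILS
It is satisfied by some integers in the range but not all.

Answer: Sometimes true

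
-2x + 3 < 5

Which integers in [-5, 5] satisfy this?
Holds for: {0, 1, 2, 3, 4, 5}
Fails for: {-5, -4, -3, -2, -1}

Answer: {0, 1, 2, 3, 4, 5}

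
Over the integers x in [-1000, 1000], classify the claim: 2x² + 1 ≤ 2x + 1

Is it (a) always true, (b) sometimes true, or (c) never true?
Holds at x = 0: LHS = 2·0² + 1 = 1, RHS = 2·0 + 1 = 1; 1 ≤ 1 — holds
Fails at x = -1: LHS = 2·(-1)² + 1 = 3, RHS = 2·(-1) + 1 = -1; 3 ≤ -1 — FAILS
It is satisfied by some integers in the range but not all.

Answer: Sometimes true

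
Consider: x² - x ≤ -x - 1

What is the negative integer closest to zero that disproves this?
Testing negative integers from -1 downward:
x = -1: LHS = (-1)² - (-1) = 2, RHS = -(-1) - 1 = 0; 2 ≤ 0 — FAILS  ← closest negative counterexample to 0

Answer: x = -1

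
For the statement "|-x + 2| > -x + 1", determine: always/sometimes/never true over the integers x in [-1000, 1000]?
Over all integers in [-1000, 1000], LHS − RHS is smallest at x = 0, where it equals 1:
x = 0: LHS = |-0 + 2| = |2| = 2, RHS = -0 + 1 = 1; 2 > 1 — holds
At the ends of the range:
x = -1000: LHS = |-(-1000) + 2| = |1002| = 1002, RHS = -(-1000) + 1 = 1001; 1002 > 1001 — holds
x = 1000: LHS = |-1000 + 2| = |-998| = 998, RHS = -1000 + 1 = -999; 998 > -999 — holds
Hence LHS − RHS is never zero or negative, i.e. LHS > RHS throughout, so the relation holds for every integer in [-1000, 1000].

No counterexample exists.

Answer: Always true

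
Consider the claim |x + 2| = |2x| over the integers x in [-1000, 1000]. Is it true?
The claim fails at x = 0:
x = 0: LHS = |0 + 2| = |2| = 2, RHS = |2·0| = |0| = 0; 2 = 0 — FAILS

Because a single integer refutes it, the statement is false.

Answer: False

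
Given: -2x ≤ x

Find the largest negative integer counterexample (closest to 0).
Testing negative integers from -1 downward:
x = -1: LHS = -2·(-1) = 2; 2 ≤ -1 — FAILS  ← closest negative counterexample to 0

Answer: x = -1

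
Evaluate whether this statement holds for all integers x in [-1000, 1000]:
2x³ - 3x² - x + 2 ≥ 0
The claim fails at x = -1:
x = -1: LHS = 2·(-1)³ - 3·(-1)² - (-1) + 2 = -2; -2 ≥ 0 — FAILS

Because a single integer refutes it, the statement is false.

Answer: False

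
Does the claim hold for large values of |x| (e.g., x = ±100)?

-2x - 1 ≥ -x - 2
x = 100: LHS = -2·100 - 1 = -201, RHS = -100 - 2 = -102; -201 ≥ -102 — FAILS
x = -100: LHS = -2·(-100) - 1 = 199, RHS = -(-100) - 2 = 98; 199 ≥ 98 — holds

Answer: Partially: fails for x = 100, holds for x = -100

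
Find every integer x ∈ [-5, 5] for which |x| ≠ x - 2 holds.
Over all integers in [-5, 5], LHS − RHS is always positive; it is smallest at x = 0, where it equals 2:
x = 0: LHS = |0| = 0, RHS = 0 - 2 = -2; 0 ≠ -2 — holds
At the ends of the range:
x = -5: LHS = |-5| = 5, RHS = (-5) - 2 = -7; 5 ≠ -7 — holds
x = 5: LHS = |5| = 5, RHS = 5 - 2 = 3; 5 ≠ 3 — holds
Hence LHS − RHS is never 0, i.e. the two sides are never equal, so the relation holds for every integer in [-5, 5].

Answer: All integers in [-5, 5]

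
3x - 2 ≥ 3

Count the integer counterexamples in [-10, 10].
Counterexamples in [-10, 10]: {-10, -9, -8, -7, -6, -5, -4, -3, -2, -1, 0, 1}.

Counting them gives 12 values.

Answer: 12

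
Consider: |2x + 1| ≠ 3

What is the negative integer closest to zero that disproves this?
Testing negative integers from -1 downward:
x = -1: LHS = |2·(-1) + 1| = |-1| = 1; 1 ≠ 3 — holds
x = -2: LHS = |2·(-2) + 1| = |-3| = 3; 3 ≠ 3 — FAILS  ← closest negative counterexample to 0

Answer: x = -2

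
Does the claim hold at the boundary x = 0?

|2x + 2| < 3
x = 0: LHS = |2·0 + 2| = |2| = 2; 2 < 3 — holds

The relation is satisfied at x = 0.

Answer: Yes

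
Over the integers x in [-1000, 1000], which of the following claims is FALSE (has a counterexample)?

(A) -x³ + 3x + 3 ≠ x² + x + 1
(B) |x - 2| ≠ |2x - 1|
(A) x = -1: LHS = -(-1)³ + 3·(-1) + 3 = 1, RHS = (-1)² + (-1) + 1 = 1; 1 ≠ 1 — FAILS
(B) x = 1: LHS = |1 - 2| = |-1| = 1, RHS = |2·1 - 1| = |1| = 1; 1 ≠ 1 — FAILS

Answer: Both A and B are false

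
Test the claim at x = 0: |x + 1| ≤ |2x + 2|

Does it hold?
x = 0: LHS = |0 + 1| = |1| = 1, RHS = |2·0 + 2| = |2| = 2; 1 ≤ 2 — holds

The relation is satisfied at x = 0.

Answer: Yes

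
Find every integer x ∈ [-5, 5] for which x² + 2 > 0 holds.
Over all integers in [-5, 5], LHS − RHS is smallest at x = 0, where it equals 2:
x = 0: LHS = 0² + 2 = 2; 2 > 0 — holds
At the ends of the range:
x = -5: LHS = (-5)² + 2 = 27; 27 > 0 — holds
x = 5: LHS = 5² + 2 = 27; 27 > 0 — holds
Hence LHS − RHS is never zero or negative, i.e. LHS > RHS throughout, so the relation holds for every integer in [-5, 5].

Answer: All integers in [-5, 5]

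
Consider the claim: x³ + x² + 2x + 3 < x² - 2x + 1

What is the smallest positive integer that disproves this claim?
Testing positive integers:
x = 1: LHS = 1³ + 1² + 2·1 + 3 = 7, RHS = 1² - 2·1 + 1 = 0; 7 < 0 — FAILS  ← smallest positive counterexample

Answer: x = 1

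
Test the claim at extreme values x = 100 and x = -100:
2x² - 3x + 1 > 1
x = 100: LHS = 2·100² - 3·100 + 1 = 19701; 19701 > 1 — holds
x = -100: LHS = 2·(-100)² - 3·(-100) + 1 = 20301; 20301 > 1 — holds

Answer: Yes, holds for both x = 100 and x = -100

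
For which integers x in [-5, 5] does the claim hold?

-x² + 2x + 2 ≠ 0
Track d = LHS − RHS over the integers in [-5, 5]. Equality would need d = 0, but d changes sign only between consecutive integers, jumping over 0:
x = -1: LHS = -(-1)² + 2·(-1) + 2 = -1; -1 ≠ 0 — holds  (d = -1)
x = 0: LHS = -0² + 2·0 + 2 = 2; 2 ≠ 0 — holds  (d = 2)
x = 2: LHS = -2² + 2·2 + 2 = 2; 2 ≠ 0 — holds  (d = 2)
x = 3: LHS = -3² + 2·3 + 2 = -1; -1 ≠ 0 — holds  (d = -1)
Away from these crossings d keeps a constant sign, and checking every integer in [-5, 5] confirms d ≠ 0 throughout. Hence the two sides are never equal, so the relation holds for every integer in [-5, 5].

Answer: All integers in [-5, 5]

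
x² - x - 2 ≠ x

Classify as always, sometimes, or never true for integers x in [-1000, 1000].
Track d = LHS − RHS over the integers in [-1000, 1000]. Equality would need d = 0, but d changes sign only between consecutive integers, jumping over 0:
x = -1: LHS = (-1)² - (-1) - 2 = 0; 0 ≠ -1 — holds  (d = 1)
x = 0: LHS = 0² - 0 - 2 = -2; -2 ≠ 0 — holds  (d = -2)
x = 2: LHS = 2² - 2 - 2 = 0; 0 ≠ 2 — holds  (d = -2)
x = 3: LHS = 3² - 3 - 2 = 4; 4 ≠ 3 — holds  (d = 1)
Away from these crossings d keeps a constant sign, and checking every integer in [-1000, 1000] confirms d ≠ 0 throughout. Hence the two sides are never equal, so the relation holds for every integer in [-1000, 1000].

No counterexample exists.

Answer: Always true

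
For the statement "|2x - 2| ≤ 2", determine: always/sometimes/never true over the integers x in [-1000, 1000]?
Holds at x = 0: LHS = |2·0 - 2| = |-2| = 2; 2 ≤ 2 — holds
Fails at x = -1: LHS = |2·(-1) - 2| = |-4| = 4; 4 ≤ 2 — FAILS
It is satisfied by some integers in the range but not all.

Answer: Sometimes true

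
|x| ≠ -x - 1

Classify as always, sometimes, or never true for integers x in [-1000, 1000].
Over all integers in [-1000, 1000], LHS − RHS is always positive; it is smallest at x = 0, where it equals 1:
x = 0: LHS = |0| = 0, RHS = -0 - 1 = -1; 0 ≠ -1 — holds
At the ends of the range:
x = -1000: LHS = |-1000| = 1000, RHS = -(-1000) - 1 = 999; 1000 ≠ 999 — holds
x = 1000: LHS = |1000| = 1000, RHS = -1000 - 1 = -1001; 1000 ≠ -1001 — holds
Hence LHS − RHS is never 0, i.e. the two sides are never equal, so the relation holds for every integer in [-1000, 1000].

No counterexample exists.

Answer: Always true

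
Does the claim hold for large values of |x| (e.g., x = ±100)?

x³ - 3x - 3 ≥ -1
x = 100: LHS = 100³ - 3·100 - 3 = 999697; 999697 ≥ -1 — holds
x = -100: LHS = (-100)³ - 3·(-100) - 3 = -999703; -999703 ≥ -1 — FAILS

Answer: Partially: holds for x = 100, fails for x = -100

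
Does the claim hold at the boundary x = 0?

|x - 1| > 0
x = 0: LHS = |0 - 1| = |-1| = 1; 1 > 0 — holds

The relation is satisfied at x = 0.

Answer: Yes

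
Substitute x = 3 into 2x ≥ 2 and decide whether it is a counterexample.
Substitute x = 3 into the relation:
x = 3: LHS = 2·3 = 6; 6 ≥ 2 — holds

The claim holds here, so x = 3 is not a counterexample. (A counterexample exists elsewhere, e.g. x = 0.)

Answer: No, x = 3 is not a counterexample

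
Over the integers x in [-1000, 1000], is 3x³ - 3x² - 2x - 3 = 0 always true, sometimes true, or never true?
Track d = LHS − RHS over the integers in [-1000, 1000]. Equality would need d = 0, but d changes sign only between consecutive integers, jumping over 0:
x = 1: LHS = 3·1³ - 3·1² - 2·1 - 3 = -5; -5 = 0 — FAILS  (d = -5)
x = 2: LHS = 3·2³ - 3·2² - 2·2 - 3 = 5; 5 = 0 — FAILS  (d = 5)
Away from these crossings d keeps a constant sign, and checking every integer in [-1000, 1000] confirms d ≠ 0 throughout. Hence the two sides are never equal, so the claimed relation (=) fails for every integer in [-1000, 1000].

No integer in the range satisfies it.

Answer: Never true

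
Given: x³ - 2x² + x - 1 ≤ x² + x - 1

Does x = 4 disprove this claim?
Substitute x = 4 into the relation:
x = 4: LHS = 4³ - 2·4² + 4 - 1 = 35, RHS = 4² + 4 - 1 = 19; 35 ≤ 19 — FAILS

Since the claim fails at x = 4, this value is a counterexample.

Answer: Yes, x = 4 is a counterexample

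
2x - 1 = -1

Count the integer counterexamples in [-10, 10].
Counterexamples in [-10, 10]: {-10, -9, -8, -7, -6, -5, -4, -3, -2, -1, 1, 2, 3, 4, 5, 6, 7, 8, 9, 10}.

Counting them gives 20 values.

Answer: 20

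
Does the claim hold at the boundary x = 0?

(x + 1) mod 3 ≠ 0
x = 0: LHS = (0 + 1) mod 3 = 1 mod 3 = 1; 1 ≠ 0 — holds

The relation is satisfied at x = 0.

Answer: Yes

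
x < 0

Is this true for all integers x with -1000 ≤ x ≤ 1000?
The claim fails at x = 0:
x = 0: 0 < 0 — FAILS

Because a single integer refutes it, the statement is false.

Answer: False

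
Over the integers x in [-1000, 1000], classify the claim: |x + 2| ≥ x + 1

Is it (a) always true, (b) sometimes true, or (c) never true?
Over all integers in [-1000, 1000], LHS − RHS is smallest at x = 0, where it equals 1:
x = 0: LHS = |0 + 2| = |2| = 2, RHS = 0 + 1 = 1; 2 ≥ 1 — holds
At the ends of the range:
x = -1000: LHS = |(-1000) + 2| = |-998| = 998, RHS = (-1000) + 1 = -999; 998 ≥ -999 — holds
x = 1000: LHS = |1000 + 2| = |1002| = 1002, RHS = 1000 + 1 = 1001; 1002 ≥ 1001 — holds
Hence LHS − RHS is never negative, i.e. LHS ≥ RHS throughout, so the relation holds for every integer in [-1000, 1000].

No counterexample exists.

Answer: Always true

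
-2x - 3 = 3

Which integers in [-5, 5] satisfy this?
Holds for: {-3}
Fails for: {-5, -4, -2, -1, 0, 1, 2, 3, 4, 5}

Answer: {-3}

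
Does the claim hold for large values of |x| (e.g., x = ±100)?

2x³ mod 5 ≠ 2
x = 100: LHS = (2·100³) mod 5 = 2000000 mod 5 = 0; 0 ≠ 2 — holds
x = -100: LHS = (2·(-100)³) mod 5 = (-2000000) mod 5 = 0; 0 ≠ 2 — holds

Answer: Yes, holds for both x = 100 and x = -100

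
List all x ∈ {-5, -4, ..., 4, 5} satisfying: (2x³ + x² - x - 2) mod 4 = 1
For a polynomial with integer coefficients, its value mod 4 depends only on x mod 4, so it suffices to check one representative of each residue class, x = 0, 1, 2, 3:
x = 0: LHS = (2·0³ + 0² - 0 - 2) mod 4 = (-2) mod 4 = 2; 2 = 1 — FAILS
x = 1: LHS = (2·1³ + 1² - 1 - 2) mod 4 = 0 mod 4 = 0; 0 = 1 — FAILS
x = 2: LHS = (2·2³ + 2² - 2 - 2) mod 4 = 16 mod 4 = 0; 0 = 1 — FAILS
x = 3: LHS = (2·3³ + 3² - 3 - 2) mod 4 = 58 mod 4 = 2; 2 = 1 — FAILS
The relation fails in every residue class, so the claimed relation (=) fails for every integer in [-5, 5].

Answer: None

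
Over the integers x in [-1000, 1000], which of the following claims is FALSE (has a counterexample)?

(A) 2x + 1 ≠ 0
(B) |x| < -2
(A) Track d = LHS − RHS over the integers in [-1000, 1000]. Equality would need d = 0, but d changes sign only between consecutive integers, jumping over 0:
x = -1: LHS = 2·(-1) + 1 = -1; -1 ≠ 0 — holds  (d = -1)
x = 0: LHS = 2·0 + 1 = 1; 1 ≠ 0 — holds  (d = 1)
Away from these crossings d keeps a constant sign, and checking every integer in [-1000, 1000] confirms d ≠ 0 throughout. Hence the two sides are never equal, so the relation holds for every integer in [-1000, 1000].

(B) x = 0: LHS = |0| = 0; 0 < -2 — FAILS

Only (B) has a counterexample.

Answer: B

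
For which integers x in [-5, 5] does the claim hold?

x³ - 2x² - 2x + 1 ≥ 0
Holds for: {-1, 0, 3, 4, 5}
Fails for: {-5, -4, -3, -2, 1, 2}

Answer: {-1, 0, 3, 4, 5}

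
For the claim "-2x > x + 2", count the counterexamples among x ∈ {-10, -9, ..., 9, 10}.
Counterexamples in [-10, 10]: {0, 1, 2, 3, 4, 5, 6, 7, 8, 9, 10}.

Counting them gives 11 values.

Answer: 11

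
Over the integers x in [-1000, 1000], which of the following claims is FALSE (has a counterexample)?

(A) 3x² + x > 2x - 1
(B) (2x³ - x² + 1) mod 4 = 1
(A) Over all integers in [-1000, 1000], LHS − RHS is smallest at x = 0, where it equals 1:
x = 0: LHS = 3·0² + 0 = 0, RHS = 2·0 - 1 = -1; 0 > -1 — holds
At the ends of the range:
x = -1000: LHS = 3·(-1000)² + (-1000) = 2999000, RHS = 2·(-1000) - 1 = -2001; 2999000 > -2001 — holds
x = 1000: LHS = 3·1000² + 1000 = 3001000, RHS = 2·1000 - 1 = 1999; 3001000 > 1999 — holds
Hence LHS − RHS is never zero or negative, i.e. LHS > RHS throughout, so the relation holds for every integer in [-1000, 1000].

(B) x = 1: LHS = (2·1³ - 1² + 1) mod 4 = 2 mod 4 = 2; 2 = 1 — FAILS

Only (B) has a counterexample.

Answer: B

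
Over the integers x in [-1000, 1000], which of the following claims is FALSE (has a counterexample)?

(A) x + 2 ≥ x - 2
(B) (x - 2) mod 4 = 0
(A) Over all integers in [-1000, 1000], LHS − RHS is smallest at x = 0, where it equals 4:
x = 0: LHS = 0 + 2 = 2, RHS = 0 - 2 = -2; 2 ≥ -2 — holds
At the ends of the range:
x = -1000: LHS = (-1000) + 2 = -998, RHS = (-1000) - 2 = -1002; -998 ≥ -1002 — holds
x = 1000: LHS = 1000 + 2 = 1002, RHS = 1000 - 2 = 998; 1002 ≥ 998 — holds
Hence LHS − RHS is never negative, i.e. LHS ≥ RHS throughout, so the relation holds for every integer in [-1000, 1000].

(B) x = 0: LHS = (0 - 2) mod 4 = (-2) mod 4 = 2; 2 = 0 — FAILS

Only (B) has a counterexample.

Answer: B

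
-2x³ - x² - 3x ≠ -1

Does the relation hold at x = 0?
x = 0: LHS = -2·0³ - 0² - 3·0 = 0; 0 ≠ -1 — holds

The relation is satisfied at x = 0.

Answer: Yes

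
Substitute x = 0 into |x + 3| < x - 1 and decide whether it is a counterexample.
Substitute x = 0 into the relation:
x = 0: LHS = |0 + 3| = |3| = 3, RHS = 0 - 1 = -1; 3 < -1 — FAILS

Since the claim fails at x = 0, this value is a counterexample.

Answer: Yes, x = 0 is a counterexample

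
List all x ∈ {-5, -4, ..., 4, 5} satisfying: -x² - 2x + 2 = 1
Track d = LHS − RHS over the integers in [-5, 5]. Equality would need d = 0, but d changes sign only between consecutive integers, jumping over 0:
x = -3: LHS = -(-3)² - 2·(-3) + 2 = -1; -1 = 1 — FAILS  (d = -2)
x = -2: LHS = -(-2)² - 2·(-2) + 2 = 2; 2 = 1 — FAILS  (d = 1)
x = 0: LHS = -0² - 2·0 + 2 = 2; 2 = 1 — FAILS  (d = 1)
x = 1: LHS = -1² - 2·1 + 2 = -1; -1 = 1 — FAILS  (d = -2)
Away from these crossings d keeps a constant sign, and checking every integer in [-5, 5] confirms d ≠ 0 throughout. Hence the two sides are never equal, so the claimed relation (=) fails for every integer in [-5, 5].

Answer: None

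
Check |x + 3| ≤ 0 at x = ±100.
x = 100: LHS = |100 + 3| = |103| = 103; 103 ≤ 0 — FAILS
x = -100: LHS = |(-100) + 3| = |-97| = 97; 97 ≤ 0 — FAILS

Answer: No, fails for both x = 100 and x = -100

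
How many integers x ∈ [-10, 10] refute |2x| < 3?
Counterexamples in [-10, 10]: {-10, -9, -8, -7, -6, -5, -4, -3, -2, 2, 3, 4, 5, 6, 7, 8, 9, 10}.

Counting them gives 18 values.

Answer: 18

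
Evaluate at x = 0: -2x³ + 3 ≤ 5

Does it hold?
x = 0: LHS = -2·0³ + 3 = 3; 3 ≤ 5 — holds

The relation is satisfied at x = 0.

Answer: Yes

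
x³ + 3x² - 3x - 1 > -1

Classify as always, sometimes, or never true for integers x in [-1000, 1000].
Holds at x = 1: LHS = 1³ + 3·1² - 3·1 - 1 = 0; 0 > -1 — holds
Fails at x = 0: LHS = 0³ + 3·0² - 3·0 - 1 = -1; -1 > -1 — FAILS
It is satisfied by some integers in the range but not all.

Answer: Sometimes true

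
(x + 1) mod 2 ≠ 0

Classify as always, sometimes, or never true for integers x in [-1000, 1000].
Holds at x = 0: LHS = (0 + 1) mod 2 = 1 mod 2 = 1; 1 ≠ 0 — holds
Fails at x = 1: LHS = (1 + 1) mod 2 = 2 mod 2 = 0; 0 ≠ 0 — FAILS
It is satisfied by some integers in the range but not all.

Answer: Sometimes true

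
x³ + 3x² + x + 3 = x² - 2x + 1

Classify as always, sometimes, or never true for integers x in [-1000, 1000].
Holds at x = -1: LHS = (-1)³ + 3·(-1)² + (-1) + 3 = 4, RHS = (-1)² - 2·(-1) + 1 = 4; 4 = 4 — holds
Fails at x = 0: LHS = 0³ + 3·0² + 0 + 3 = 3, RHS = 0² - 2·0 + 1 = 1; 3 = 1 — FAILS
It is satisfied by some integers in the range but not all.

Answer: Sometimes true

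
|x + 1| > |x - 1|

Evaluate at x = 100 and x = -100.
x = 100: LHS = |100 + 1| = |101| = 101, RHS = |100 - 1| = |99| = 99; 101 > 99 — holds
x = -100: LHS = |(-100) + 1| = |-99| = 99, RHS = |(-100) - 1| = |-101| = 101; 99 > 101 — FAILS

Answer: Partially: holds for x = 100, fails for x = -100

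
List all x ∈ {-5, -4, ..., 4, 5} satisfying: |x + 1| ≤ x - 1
Over all integers in [-5, 5], LHS − RHS is smallest at x = 0, where it equals 2:
x = 0: LHS = |0 + 1| = |1| = 1, RHS = 0 - 1 = -1; 1 ≤ -1 — FAILS
At the ends of the range:
x = -5: LHS = |(-5) + 1| = |-4| = 4, RHS = (-5) - 1 = -6; 4 ≤ -6 — FAILS
x = 5: LHS = |5 + 1| = |6| = 6, RHS = 5 - 1 = 4; 6 ≤ 4 — FAILS
Hence LHS − RHS is never zero or negative, i.e. LHS > RHS throughout, so the claimed relation (≤) fails for every integer in [-5, 5].

Answer: None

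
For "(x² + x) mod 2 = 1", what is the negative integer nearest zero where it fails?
Testing negative integers from -1 downward:
x = -1: LHS = ((-1)² + (-1)) mod 2 = 0 mod 2 = 0; 0 = 1 — FAILS  ← closest negative counterexample to 0

Answer: x = -1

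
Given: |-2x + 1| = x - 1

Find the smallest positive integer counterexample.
Testing positive integers:
x = 1: LHS = |-2·1 + 1| = |-1| = 1, RHS = 1 - 1 = 0; 1 = 0 — FAILS  ← smallest positive counterexample

Answer: x = 1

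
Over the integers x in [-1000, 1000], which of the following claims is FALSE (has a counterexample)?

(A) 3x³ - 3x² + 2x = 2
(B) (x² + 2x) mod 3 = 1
(A) x = 0: LHS = 3·0³ - 3·0² + 2·0 = 0; 0 = 2 — FAILS
(B) x = 0: LHS = (0² + 2·0) mod 3 = 0 mod 3 = 0; 0 = 1 — FAILS

Answer: Both A and B are false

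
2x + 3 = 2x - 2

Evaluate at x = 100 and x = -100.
x = 100: LHS = 2·100 + 3 = 203, RHS = 2·100 - 2 = 198; 203 = 198 — FAILS
x = -100: LHS = 2·(-100) + 3 = -197, RHS = 2·(-100) - 2 = -202; -197 = -202 — FAILS

Answer: No, fails for both x = 100 and x = -100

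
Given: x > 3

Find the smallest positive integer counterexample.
Testing positive integers:
x = 1: 1 > 3 — FAILS  ← smallest positive counterexample

Answer: x = 1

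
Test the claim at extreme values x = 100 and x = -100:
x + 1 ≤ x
x = 100: LHS = 100 + 1 = 101; 101 ≤ 100 — FAILS
x = -100: LHS = (-100) + 1 = -99; -99 ≤ -100 — FAILS

Answer: No, fails for both x = 100 and x = -100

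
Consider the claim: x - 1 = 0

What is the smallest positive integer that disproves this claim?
Testing positive integers:
x = 1: LHS = 1 - 1 = 0; 0 = 0 — holds
x = 2: LHS = 2 - 1 = 1; 1 = 0 — FAILS  ← smallest positive counterexample

Answer: x = 2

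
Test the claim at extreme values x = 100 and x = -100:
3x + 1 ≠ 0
x = 100: LHS = 3·100 + 1 = 301; 301 ≠ 0 — holds
x = -100: LHS = 3·(-100) + 1 = -299; -299 ≠ 0 — holds

Answer: Yes, holds for both x = 100 and x = -100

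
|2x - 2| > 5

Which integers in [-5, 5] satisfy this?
Holds for: {-5, -4, -3, -2, 4, 5}
Fails for: {-1, 0, 1, 2, 3}

Answer: {-5, -4, -3, -2, 4, 5}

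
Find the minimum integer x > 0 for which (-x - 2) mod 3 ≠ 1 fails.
Testing positive integers:
x = 1: LHS = (-1 - 2) mod 3 = (-3) mod 3 = 0; 0 ≠ 1 — holds
x = 2: LHS = (-2 - 2) mod 3 = (-4) mod 3 = 2; 2 ≠ 1 — holds
x = 3: LHS = (-3 - 2) mod 3 = (-5) mod 3 = 1; 1 ≠ 1 — FAILS  ← smallest positive counterexample

Answer: x = 3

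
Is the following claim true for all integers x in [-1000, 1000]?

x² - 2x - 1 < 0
The claim fails at x = -1:
x = -1: LHS = (-1)² - 2·(-1) - 1 = 2; 2 < 0 — FAILS

Because a single integer refutes it, the statement is false.

Answer: False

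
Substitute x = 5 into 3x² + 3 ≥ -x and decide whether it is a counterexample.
Substitute x = 5 into the relation:
x = 5: LHS = 3·5² + 3 = 78; 78 ≥ -5 — holds

The relation holds at x = 5, so it is not a counterexample.

Answer: No, x = 5 is not a counterexample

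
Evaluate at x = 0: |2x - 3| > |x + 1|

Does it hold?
x = 0: LHS = |2·0 - 3| = |-3| = 3, RHS = |0 + 1| = |1| = 1; 3 > 1 — holds

The relation is satisfied at x = 0.

Answer: Yes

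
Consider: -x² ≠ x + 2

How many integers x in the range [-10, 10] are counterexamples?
Over all integers in [-10, 10], LHS − RHS is always negative; it is closest to 0 at x = 0, where it equals -2:
x = 0: LHS = -0² = 0, RHS = 0 + 2 = 2; 0 ≠ 2 — holds
At the ends of the range:
x = -10: LHS = -(-10)² = -100, RHS = (-10) + 2 = -8; -100 ≠ -8 — holds
x = 10: LHS = -10² = -100, RHS = 10 + 2 = 12; -100 ≠ 12 — holds
Hence LHS − RHS is never 0, i.e. the two sides are never equal, so the relation holds for every integer in [-10, 10].

No counterexample appears in that range.

Answer: 0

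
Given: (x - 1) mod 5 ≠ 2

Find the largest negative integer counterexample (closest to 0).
Testing negative integers from -1 downward:
x = -1: LHS = ((-1) - 1) mod 5 = (-2) mod 5 = 3; 3 ≠ 2 — holds
x = -2: LHS = ((-2) - 1) mod 5 = (-3) mod 5 = 2; 2 ≠ 2 — FAILS  ← closest negative counterexample to 0

Answer: x = -2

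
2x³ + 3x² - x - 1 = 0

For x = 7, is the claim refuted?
Substitute x = 7 into the relation:
x = 7: LHS = 2·7³ + 3·7² - 7 - 1 = 825; 825 = 0 — FAILS

Since the claim fails at x = 7, this value is a counterexample.

Answer: Yes, x = 7 is a counterexample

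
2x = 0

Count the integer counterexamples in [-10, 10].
Counterexamples in [-10, 10]: {-10, -9, -8, -7, -6, -5, -4, -3, -2, -1, 1, 2, 3, 4, 5, 6, 7, 8, 9, 10}.

Counting them gives 20 values.

Answer: 20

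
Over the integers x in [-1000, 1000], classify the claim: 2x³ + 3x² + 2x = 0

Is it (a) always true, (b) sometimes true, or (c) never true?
Holds at x = 0: LHS = 2·0³ + 3·0² + 2·0 = 0; 0 = 0 — holds
Fails at x = 1: LHS = 2·1³ + 3·1² + 2·1 = 7; 7 = 0 — FAILS
It is satisfied by some integers in the range but not all.

Answer: Sometimes true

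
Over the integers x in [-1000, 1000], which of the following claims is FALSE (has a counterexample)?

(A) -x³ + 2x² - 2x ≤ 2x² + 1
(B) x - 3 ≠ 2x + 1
(A) x = -1: LHS = -(-1)³ + 2·(-1)² - 2·(-1) = 5, RHS = 2·(-1)² + 1 = 3; 5 ≤ 3 — FAILS
(B) x = -4: LHS = (-4) - 3 = -7, RHS = 2·(-4) + 1 = -7; -7 ≠ -7 — FAILS

Answer: Both A and B are false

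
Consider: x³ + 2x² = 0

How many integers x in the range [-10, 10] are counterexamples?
Counterexamples in [-10, 10]: {-10, -9, -8, -7, -6, -5, -4, -3, -1, 1, 2, 3, 4, 5, 6, 7, 8, 9, 10}.

Counting them gives 19 values.

Answer: 19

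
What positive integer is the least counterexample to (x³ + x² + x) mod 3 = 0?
Testing positive integers:
x = 1: LHS = (1³ + 1² + 1) mod 3 = 3 mod 3 = 0; 0 = 0 — holds
x = 2: LHS = (2³ + 2² + 2) mod 3 = 14 mod 3 = 2; 2 = 0 — FAILS  ← smallest positive counterexample

Answer: x = 2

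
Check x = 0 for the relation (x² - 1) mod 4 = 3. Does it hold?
x = 0: LHS = (0² - 1) mod 4 = (-1) mod 4 = 3; 3 = 3 — holds

The relation is satisfied at x = 0.

Answer: Yes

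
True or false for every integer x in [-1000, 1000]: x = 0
The claim fails at x = 1:
x = 1: 1 = 0 — FAILS

Because a single integer refutes it, the statement is false.

Answer: False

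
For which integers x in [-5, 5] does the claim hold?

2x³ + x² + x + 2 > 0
Holds for: {0, 1, 2, 3, 4, 5}
Fails for: {-5, -4, -3, -2, -1}

Answer: {0, 1, 2, 3, 4, 5}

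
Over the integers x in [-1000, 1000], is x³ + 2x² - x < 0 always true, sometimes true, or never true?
Holds at x = -3: LHS = (-3)³ + 2·(-3)² - (-3) = -6; -6 < 0 — holds
Fails at x = 0: LHS = 0³ + 2·0² - 0 = 0; 0 < 0 — FAILS
It is satisfied by some integers in the range but not all.

Answer: Sometimes true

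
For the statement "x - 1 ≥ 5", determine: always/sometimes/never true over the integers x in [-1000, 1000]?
Holds at x = 6: LHS = 6 - 1 = 5; 5 ≥ 5 — holds
Fails at x = 0: LHS = 0 - 1 = -1; -1 ≥ 5 — FAILS
It is satisfied by some integers in the range but not all.

Answer: Sometimes true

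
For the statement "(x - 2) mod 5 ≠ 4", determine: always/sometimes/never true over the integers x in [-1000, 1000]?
Holds at x = 0: LHS = (0 - 2) mod 5 = (-2) mod 5 = 3; 3 ≠ 4 — holds
Fails at x = 1: LHS = (1 - 2) mod 5 = (-1) mod 5 = 4; 4 ≠ 4 — FAILS
It is satisfied by some integers in the range but not all.

Answer: Sometimes true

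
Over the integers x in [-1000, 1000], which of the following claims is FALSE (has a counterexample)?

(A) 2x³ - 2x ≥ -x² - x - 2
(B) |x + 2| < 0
(A) x = -2: LHS = 2·(-2)³ - 2·(-2) = -12, RHS = -(-2)² - (-2) - 2 = -4; -12 ≥ -4 — FAILS
(B) x = 0: LHS = |0 + 2| = |2| = 2; 2 < 0 — FAILS

Answer: Both A and B are false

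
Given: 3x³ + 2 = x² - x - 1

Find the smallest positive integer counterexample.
Testing positive integers:
x = 1: LHS = 3·1³ + 2 = 5, RHS = 1² - 1 - 1 = -1; 5 = -1 — FAILS  ← smallest positive counterexample

Answer: x = 1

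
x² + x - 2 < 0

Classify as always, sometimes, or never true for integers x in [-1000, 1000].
Holds at x = 0: LHS = 0² + 0 - 2 = -2; -2 < 0 — holds
Fails at x = 1: LHS = 1² + 1 - 2 = 0; 0 < 0 — FAILS
It is satisfied by some integers in the range but not all.

Answer: Sometimes true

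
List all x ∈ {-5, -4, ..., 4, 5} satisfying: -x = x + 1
Track d = LHS − RHS over the integers in [-5, 5]. Equality would need d = 0, but d changes sign only between consecutive integers, jumping over 0:
x = -1: LHS = -(-1) = 1, RHS = (-1) + 1 = 0; 1 = 0 — FAILS  (d = 1)
x = 0: LHS = -0 = 0, RHS = 0 + 1 = 1; 0 = 1 — FAILS  (d = -1)
Away from these crossings d keeps a constant sign, and checking every integer in [-5, 5] confirms d ≠ 0 throughout. Hence the two sides are never equal, so the claimed relation (=) fails for every integer in [-5, 5].

Answer: None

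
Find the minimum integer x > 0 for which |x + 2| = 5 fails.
Testing positive integers:
x = 1: LHS = |1 + 2| = |3| = 3; 3 = 5 — FAILS  ← smallest positive counterexample

Answer: x = 1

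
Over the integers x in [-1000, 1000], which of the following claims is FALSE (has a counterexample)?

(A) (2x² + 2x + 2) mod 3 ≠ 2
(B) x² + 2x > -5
(A) x = 0: LHS = (2·0² + 2·0 + 2) mod 3 = 2 mod 3 = 2; 2 ≠ 2 — FAILS

(B) Over all integers in [-1000, 1000], LHS − RHS is smallest at x = -1, where it equals 4:
x = -1: LHS = (-1)² + 2·(-1) = -1; -1 > -5 — holds
At the ends of the range:
x = -1000: LHS = (-1000)² + 2·(-1000) = 998000; 998000 > -5 — holds
x = 1000: LHS = 1000² + 2·1000 = 1002000; 1002000 > -5 — holds
Hence LHS − RHS is never zero or negative, i.e. LHS > RHS throughout, so the relation holds for every integer in [-1000, 1000].

Only (A) has a counterexample.

Answer: A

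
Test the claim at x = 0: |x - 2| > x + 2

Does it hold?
x = 0: LHS = |0 - 2| = |-2| = 2, RHS = 0 + 2 = 2; 2 > 2 — FAILS

The relation fails at x = 0, so x = 0 is a counterexample.

Answer: No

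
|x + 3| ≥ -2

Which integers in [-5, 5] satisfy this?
An absolute value is never negative, so the left side is ≥ 0 for every x, while the right side is -2. Tightest case in [-5, 5] is x = -3:
x = -3: LHS = |(-3) + 3| = |0| = 0; 0 ≥ -2 — holds
Hence LHS − RHS is never negative, i.e. LHS ≥ RHS throughout, so the relation holds for every integer in [-5, 5].

Answer: All integers in [-5, 5]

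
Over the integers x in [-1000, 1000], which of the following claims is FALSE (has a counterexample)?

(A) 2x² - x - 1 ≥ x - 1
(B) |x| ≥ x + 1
(A) Over all integers in [-1000, 1000], LHS − RHS is smallest at x = 0, where it equals 0:
x = 0: LHS = 2·0² - 0 - 1 = -1, RHS = 0 - 1 = -1; -1 ≥ -1 — holds
At the ends of the range:
x = -1000: LHS = 2·(-1000)² - (-1000) - 1 = 2000999, RHS = (-1000) - 1 = -1001; 2000999 ≥ -1001 — holds
x = 1000: LHS = 2·1000² - 1000 - 1 = 1998999, RHS = 1000 - 1 = 999; 1998999 ≥ 999 — holds
Hence LHS − RHS is never negative, i.e. LHS ≥ RHS throughout, so the relation holds for every integer in [-1000, 1000].

(B) x = 0: LHS = |0| = 0, RHS = 0 + 1 = 1; 0 ≥ 1 — FAILS

Only (B) has a counterexample.

Answer: B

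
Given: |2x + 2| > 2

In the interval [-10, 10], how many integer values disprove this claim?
Counterexamples in [-10, 10]: {-2, -1, 0}.

Counting them gives 3 values.

Answer: 3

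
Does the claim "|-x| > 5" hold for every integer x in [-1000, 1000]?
The claim fails at x = 0:
x = 0: LHS = |-0| = |0| = 0; 0 > 5 — FAILS

Because a single integer refutes it, the statement is false.

Answer: False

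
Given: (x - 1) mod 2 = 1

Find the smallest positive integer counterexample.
Testing positive integers:
x = 1: LHS = (1 - 1) mod 2 = 0 mod 2 = 0; 0 = 1 — FAILS  ← smallest positive counterexample

Answer: x = 1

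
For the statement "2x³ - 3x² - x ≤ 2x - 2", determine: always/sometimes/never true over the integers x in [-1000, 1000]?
Holds at x = 1: LHS = 2·1³ - 3·1² - 1 = -2, RHS = 2·1 - 2 = 0; -2 ≤ 0 — holds
Fails at x = 0: LHS = 2·0³ - 3·0² - 0 = 0, RHS = 2·0 - 2 = -2; 0 ≤ -2 — FAILS
It is satisfied by some integers in the range but not all.

Answer: Sometimes true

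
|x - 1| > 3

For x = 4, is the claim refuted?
Substitute x = 4 into the relation:
x = 4: LHS = |4 - 1| = |3| = 3; 3 > 3 — FAILS

Since the claim fails at x = 4, this value is a counterexample.

Answer: Yes, x = 4 is a counterexample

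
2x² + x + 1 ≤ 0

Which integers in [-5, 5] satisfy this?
Over all integers in [-5, 5], LHS − RHS is smallest at x = 0, where it equals 1:
x = 0: LHS = 2·0² + 0 + 1 = 1; 1 ≤ 0 — FAILS
At the ends of the range:
x = -5: LHS = 2·(-5)² + (-5) + 1 = 46; 46 ≤ 0 — FAILS
x = 5: LHS = 2·5² + 5 + 1 = 56; 56 ≤ 0 — FAILS
Hence LHS − RHS is never zero or negative, i.e. LHS > RHS throughout, so the claimed relation (≤) fails for every integer in [-5, 5].

Answer: None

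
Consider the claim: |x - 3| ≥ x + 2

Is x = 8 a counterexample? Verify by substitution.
Substitute x = 8 into the relation:
x = 8: LHS = |8 - 3| = |5| = 5, RHS = 8 + 2 = 10; 5 ≥ 10 — FAILS

Since the claim fails at x = 8, this value is a counterexample.

Answer: Yes, x = 8 is a counterexample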